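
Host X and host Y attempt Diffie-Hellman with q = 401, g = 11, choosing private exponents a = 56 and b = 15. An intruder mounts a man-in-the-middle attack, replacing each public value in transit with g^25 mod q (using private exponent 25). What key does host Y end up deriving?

Host Y receives an intruder's public value M = 11^25 mod 401 instead of the honest one.
11^1 ≡ 11 (mod 401)
11^2 = (11^1)^2 ≡ 11^2 = 121 ≡ 121 (mod 401)
11^4 = (11^2)^2 ≡ 121^2 = 14641 ≡ 205 (mod 401)
11^8 = (11^4)^2 ≡ 205^2 = 42025 ≡ 321 (mod 401)
11^16 = (11^8)^2 ≡ 321^2 = 103041 ≡ 385 (mod 401)
11^25 = 11^16 · 11^8 · 11^1 ≡ 385 · 321 · 11 ≡ 45 (mod 401).
So M = 45. Host Y computes K = M^15 mod 401.
45^1 ≡ 45 (mod 401)
45^2 = (45^1)^2 ≡ 45^2 = 2025 ≡ 20 (mod 401)
45^4 = (45^2)^2 ≡ 20^2 = 400 ≡ 400 (mod 401)
45^8 = (45^4)^2 ≡ 400^2 = 160000 ≡ 1 (mod 401)
45^15 = 45^8 · 45^4 · 45^2 · 45^1 ≡ 1 · 400 · 20 · 45 ≡ 303 (mod 401).

303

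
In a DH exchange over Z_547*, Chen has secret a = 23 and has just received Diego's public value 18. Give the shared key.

412

Shared key K = 18^23 mod 547.
18^1 ≡ 18 (mod 547)
18^2 = (18^1)^2 ≡ 18^2 = 324 ≡ 324 (mod 547)
18^4 = (18^2)^2 ≡ 324^2 = 104976 ≡ 499 (mod 547)
18^8 = (18^4)^2 ≡ 499^2 = 249001 ≡ 116 (mod 547)
18^16 = (18^8)^2 ≡ 116^2 = 13456 ≡ 328 (mod 547)
18^23 = 18^16 · 18^4 · 18^2 · 18^1 ≡ 328 · 499 · 324 · 18 ≡ 412 (mod 547).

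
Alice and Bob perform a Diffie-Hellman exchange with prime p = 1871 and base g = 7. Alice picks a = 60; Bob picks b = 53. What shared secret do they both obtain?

Bob sends B = g^b mod p = 7^53 mod 1871.
7^1 ≡ 7 (mod 1871)
7^2 = (7^1)^2 ≡ 7^2 = 49 ≡ 49 (mod 1871)
7^4 = (7^2)^2 ≡ 49^2 = 2401 ≡ 530 (mod 1871)
7^8 = (7^4)^2 ≡ 530^2 = 280900 ≡ 250 (mod 1871)
7^16 = (7^8)^2 ≡ 250^2 = 62500 ≡ 757 (mod 1871)
7^32 = (7^16)^2 ≡ 757^2 = 573049 ≡ 523 (mod 1871)
7^53 = 7^32 · 7^16 · 7^4 · 7^1 ≡ 523 · 757 · 530 · 7 ≡ 1260 (mod 1871).
So B = 1260. Alice then computes K = B^a mod p = 1260^60 mod 1871.
1260^1 ≡ 1260 (mod 1871)
1260^2 = (1260^1)^2 ≡ 1260^2 = 1587600 ≡ 992 (mod 1871)
1260^4 = (1260^2)^2 ≡ 992^2 = 984064 ≡ 1789 (mod 1871)
1260^8 = (1260^4)^2 ≡ 1789^2 = 3200521 ≡ 1111 (mod 1871)
1260^16 = (1260^8)^2 ≡ 1111^2 = 1234321 ≡ 1332 (mod 1871)
1260^32 = (1260^16)^2 ≡ 1332^2 = 1774224 ≡ 516 (mod 1871)
1260^60 = 1260^32 · 1260^16 · 1260^8 · 1260^4 ≡ 516 · 1332 · 1111 · 1789 ≡ 1864 (mod 1871).

1864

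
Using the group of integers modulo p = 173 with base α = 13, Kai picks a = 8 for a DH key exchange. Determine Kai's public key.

Public value = 13^8 (mod 173).
13^1 ≡ 13 (mod 173)
13^2 = (13^1)^2 ≡ 13^2 = 169 ≡ 169 (mod 173)
13^4 = (13^2)^2 ≡ 169^2 = 28561 ≡ 16 (mod 173)
13^8 = (13^4)^2 ≡ 16^2 = 256 ≡ 83 (mod 173)

83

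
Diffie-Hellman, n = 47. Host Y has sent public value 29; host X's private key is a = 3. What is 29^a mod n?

Shared key K = 29^3 mod 47.
29^1 ≡ 29 (mod 47)
29^2 = (29^1)^2 ≡ 29^2 = 841 ≡ 42 (mod 47)
29^3 = 29^2 · 29^1 ≡ 42 · 29 ≡ 43 (mod 47).

43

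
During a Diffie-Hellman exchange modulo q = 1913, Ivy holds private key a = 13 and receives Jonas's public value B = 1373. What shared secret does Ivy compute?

438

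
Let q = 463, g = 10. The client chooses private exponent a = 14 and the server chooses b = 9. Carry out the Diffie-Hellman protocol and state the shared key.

55

The client sends A = g^a mod q = 10^14 mod 463.
10^1 ≡ 10 (mod 463)
10^2 = (10^1)^2 ≡ 10^2 = 100 ≡ 100 (mod 463)
10^4 = (10^2)^2 ≡ 100^2 = 10000 ≡ 277 (mod 463)
10^8 = (10^4)^2 ≡ 277^2 = 76729 ≡ 334 (mod 463)
10^14 = 10^8 · 10^4 · 10^2 ≡ 334 · 277 · 100 ≡ 134 (mod 463).
So A = 134. The server then computes K = A^b mod q = 134^9 mod 463.
134^1 ≡ 134 (mod 463)
134^2 = (134^1)^2 ≡ 134^2 = 17956 ≡ 362 (mod 463)
134^4 = (134^2)^2 ≡ 362^2 = 131044 ≡ 15 (mod 463)
134^8 = (134^4)^2 ≡ 15^2 = 225 ≡ 225 (mod 463)
134^9 = 134^8 · 134^1 ≡ 225 · 134 ≡ 55 (mod 463).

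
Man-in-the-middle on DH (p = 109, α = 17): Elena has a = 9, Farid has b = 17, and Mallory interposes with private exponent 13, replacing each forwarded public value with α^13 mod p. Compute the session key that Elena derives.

Elena receives Mallory's public value M = 17^13 mod 109 instead of the honest one.
17^1 ≡ 17 (mod 109)
17^2 = (17^1)^2 ≡ 17^2 = 289 ≡ 71 (mod 109)
17^4 = (17^2)^2 ≡ 71^2 = 5041 ≡ 27 (mod 109)
17^8 = (17^4)^2 ≡ 27^2 = 729 ≡ 75 (mod 109)
17^13 = 17^8 · 17^4 · 17^1 ≡ 75 · 27 · 17 ≡ 90 (mod 109).
So M = 90. Elena computes K = M^9 mod 109.
90^1 ≡ 90 (mod 109)
90^2 = (90^1)^2 ≡ 90^2 = 8100 ≡ 34 (mod 109)
90^4 = (90^2)^2 ≡ 34^2 = 1156 ≡ 66 (mod 109)
90^8 = (90^4)^2 ≡ 66^2 = 4356 ≡ 105 (mod 109)
90^9 = 90^8 · 90^1 ≡ 105 · 90 ≡ 76 (mod 109).

76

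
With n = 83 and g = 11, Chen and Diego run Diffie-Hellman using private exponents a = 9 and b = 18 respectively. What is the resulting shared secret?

59

Chen sends A = g^a mod n = 11^9 mod 83.
11^1 ≡ 11 (mod 83)
11^2 = (11^1)^2 ≡ 11^2 = 121 ≡ 38 (mod 83)
11^4 = (11^2)^2 ≡ 38^2 = 1444 ≡ 33 (mod 83)
11^8 = (11^4)^2 ≡ 33^2 = 1089 ≡ 10 (mod 83)
11^9 = 11^8 · 11^1 ≡ 10 · 11 ≡ 27 (mod 83).
So A = 27. Diego then computes K = A^b mod n = 27^18 mod 83.
27^1 ≡ 27 (mod 83)
27^2 = (27^1)^2 ≡ 27^2 = 729 ≡ 65 (mod 83)
27^4 = (27^2)^2 ≡ 65^2 = 4225 ≡ 75 (mod 83)
27^8 = (27^4)^2 ≡ 75^2 = 5625 ≡ 64 (mod 83)
27^16 = (27^8)^2 ≡ 64^2 = 4096 ≡ 29 (mod 83)
27^18 = 27^16 · 27^2 ≡ 29 · 65 ≡ 59 (mod 83).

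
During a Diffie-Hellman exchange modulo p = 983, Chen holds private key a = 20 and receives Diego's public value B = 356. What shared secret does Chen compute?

623

Shared key K = 356^20 mod 983.
356^1 ≡ 356 (mod 983)
356^2 = (356^1)^2 ≡ 356^2 = 126736 ≡ 912 (mod 983)
356^4 = (356^2)^2 ≡ 912^2 = 831744 ≡ 126 (mod 983)
356^8 = (356^4)^2 ≡ 126^2 = 15876 ≡ 148 (mod 983)
356^16 = (356^8)^2 ≡ 148^2 = 21904 ≡ 278 (mod 983)
356^20 = 356^16 · 356^4 ≡ 278 · 126 ≡ 623 (mod 983).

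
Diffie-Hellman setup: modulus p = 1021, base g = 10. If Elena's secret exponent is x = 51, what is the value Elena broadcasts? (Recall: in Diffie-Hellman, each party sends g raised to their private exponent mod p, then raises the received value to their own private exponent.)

637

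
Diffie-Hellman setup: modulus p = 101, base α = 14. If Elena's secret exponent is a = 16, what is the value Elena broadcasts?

87

Public value = 14^16 (mod 101).
14^1 ≡ 14 (mod 101)
14^2 = (14^1)^2 ≡ 14^2 = 196 ≡ 95 (mod 101)
14^4 = (14^2)^2 ≡ 95^2 = 9025 ≡ 36 (mod 101)
14^8 = (14^4)^2 ≡ 36^2 = 1296 ≡ 84 (mod 101)
14^16 = (14^8)^2 ≡ 84^2 = 7056 ≡ 87 (mod 101)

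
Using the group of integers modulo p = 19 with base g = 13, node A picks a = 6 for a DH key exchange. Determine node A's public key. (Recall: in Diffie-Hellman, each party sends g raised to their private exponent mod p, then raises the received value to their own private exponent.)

11

Public value = 13^6 (mod 19).
13^1 ≡ 13 (mod 19)
13^2 = (13^1)^2 ≡ 13^2 = 169 ≡ 17 (mod 19)
13^4 = (13^2)^2 ≡ 17^2 = 289 ≡ 4 (mod 19)
13^6 = 13^4 · 13^2 ≡ 4 · 17 ≡ 11 (mod 19).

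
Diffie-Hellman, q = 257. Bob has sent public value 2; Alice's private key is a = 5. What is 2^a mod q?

Shared key K = 2^5 mod 257.
2^1 ≡ 2 (mod 257)
2^2 = (2^1)^2 ≡ 2^2 = 4 ≡ 4 (mod 257)
2^4 = (2^2)^2 ≡ 4^2 = 16 ≡ 16 (mod 257)
2^5 = 2^4 · 2^1 ≡ 16 · 2 ≡ 32 (mod 257).

32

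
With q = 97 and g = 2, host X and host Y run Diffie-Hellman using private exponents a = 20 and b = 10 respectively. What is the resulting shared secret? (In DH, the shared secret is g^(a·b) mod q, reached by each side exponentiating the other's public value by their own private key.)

Host Y sends B = g^b mod q = 2^10 mod 97.
2^1 ≡ 2 (mod 97)
2^2 = (2^1)^2 ≡ 2^2 = 4 ≡ 4 (mod 97)
2^4 = (2^2)^2 ≡ 4^2 = 16 ≡ 16 (mod 97)
2^8 = (2^4)^2 ≡ 16^2 = 256 ≡ 62 (mod 97)
2^10 = 2^8 · 2^2 ≡ 62 · 4 ≡ 54 (mod 97).
So B = 54. Host X then computes K = B^a mod q = 54^20 mod 97.
54^1 ≡ 54 (mod 97)
54^2 = (54^1)^2 ≡ 54^2 = 2916 ≡ 6 (mod 97)
54^4 = (54^2)^2 ≡ 6^2 = 36 ≡ 36 (mod 97)
54^8 = (54^4)^2 ≡ 36^2 = 1296 ≡ 35 (mod 97)
54^16 = (54^8)^2 ≡ 35^2 = 1225 ≡ 61 (mod 97)
54^20 = 54^16 · 54^4 ≡ 61 · 36 ≡ 62 (mod 97).

62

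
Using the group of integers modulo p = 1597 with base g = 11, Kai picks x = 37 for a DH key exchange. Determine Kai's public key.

Public value = 11^37 mod 1597.
11^1 ≡ 11 (mod 1597)
11^2 = (11^1)^2 ≡ 11^2 = 121 ≡ 121 (mod 1597)
11^4 = (11^2)^2 ≡ 121^2 = 14641 ≡ 268 (mod 1597)
11^8 = (11^4)^2 ≡ 268^2 = 71824 ≡ 1556 (mod 1597)
11^16 = (11^8)^2 ≡ 1556^2 = 2421136 ≡ 84 (mod 1597)
11^32 = (11^16)^2 ≡ 84^2 = 7056 ≡ 668 (mod 1597)
11^37 = 11^32 · 11^4 · 11^1 ≡ 668 · 268 · 11 ≡ 163 (mod 1597).

163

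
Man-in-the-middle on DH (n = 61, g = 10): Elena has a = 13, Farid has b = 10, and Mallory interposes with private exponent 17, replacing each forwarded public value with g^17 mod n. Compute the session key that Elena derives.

43

Elena receives Mallory's public value M = 10^17 mod 61 instead of the honest one.
10^1 ≡ 10 (mod 61)
10^2 = (10^1)^2 ≡ 10^2 = 100 ≡ 39 (mod 61)
10^4 = (10^2)^2 ≡ 39^2 = 1521 ≡ 57 (mod 61)
10^8 = (10^4)^2 ≡ 57^2 = 3249 ≡ 16 (mod 61)
10^16 = (10^8)^2 ≡ 16^2 = 256 ≡ 12 (mod 61)
10^17 = 10^16 · 10^1 ≡ 12 · 10 ≡ 59 (mod 61).
So M = 59. Elena computes K = M^13 mod 61.
59^1 ≡ 59 (mod 61)
59^2 = (59^1)^2 ≡ 59^2 = 3481 ≡ 4 (mod 61)
59^4 = (59^2)^2 ≡ 4^2 = 16 ≡ 16 (mod 61)
59^8 = (59^4)^2 ≡ 16^2 = 256 ≡ 12 (mod 61)
59^13 = 59^8 · 59^4 · 59^1 ≡ 12 · 16 · 59 ≡ 43 (mod 61).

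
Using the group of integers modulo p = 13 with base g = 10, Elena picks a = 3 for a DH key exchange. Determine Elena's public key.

Public value = 10^3 mod 13.
10^1 ≡ 10 (mod 13)
10^2 = (10^1)^2 ≡ 10^2 = 100 ≡ 9 (mod 13)
10^3 = 10^2 · 10^1 ≡ 9 · 10 ≡ 12 (mod 13).

12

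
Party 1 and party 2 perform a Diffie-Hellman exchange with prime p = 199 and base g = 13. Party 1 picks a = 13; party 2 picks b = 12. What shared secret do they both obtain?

Party 1 sends A = g^a mod p = 13^13 mod 199.
13^1 ≡ 13 (mod 199)
13^2 = (13^1)^2 ≡ 13^2 = 169 ≡ 169 (mod 199)
13^4 = (13^2)^2 ≡ 169^2 = 28561 ≡ 104 (mod 199)
13^8 = (13^4)^2 ≡ 104^2 = 10816 ≡ 70 (mod 199)
13^13 = 13^8 · 13^4 · 13^1 ≡ 70 · 104 · 13 ≡ 115 (mod 199).
So A = 115. Party 2 then computes K = A^b mod p = 115^12 mod 199.
115^1 ≡ 115 (mod 199)
115^2 = (115^1)^2 ≡ 115^2 = 13225 ≡ 91 (mod 199)
115^4 = (115^2)^2 ≡ 91^2 = 8281 ≡ 122 (mod 199)
115^8 = (115^4)^2 ≡ 122^2 = 14884 ≡ 158 (mod 199)
115^12 = 115^8 · 115^4 ≡ 158 · 122 ≡ 172 (mod 199).

172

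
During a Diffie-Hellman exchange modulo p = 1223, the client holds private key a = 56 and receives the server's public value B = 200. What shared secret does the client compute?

973

Shared key K = 200^56 mod 1223.
200^1 ≡ 200 (mod 1223)
200^2 = (200^1)^2 ≡ 200^2 = 40000 ≡ 864 (mod 1223)
200^4 = (200^2)^2 ≡ 864^2 = 746496 ≡ 466 (mod 1223)
200^8 = (200^4)^2 ≡ 466^2 = 217156 ≡ 685 (mod 1223)
200^16 = (200^8)^2 ≡ 685^2 = 469225 ≡ 816 (mod 1223)
200^32 = (200^16)^2 ≡ 816^2 = 665856 ≡ 544 (mod 1223)
200^56 = 200^32 · 200^16 · 200^8 ≡ 544 · 816 · 685 ≡ 973 (mod 1223).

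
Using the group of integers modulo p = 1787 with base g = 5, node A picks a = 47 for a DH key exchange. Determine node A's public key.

Public value = 5^{47} \pmod{1787}.
5^1 ≡ 5 (mod 1787)
5^2 = (5^1)^2 ≡ 5^2 = 25 ≡ 25 (mod 1787)
5^4 = (5^2)^2 ≡ 25^2 = 625 ≡ 625 (mod 1787)
5^8 = (5^4)^2 ≡ 625^2 = 390625 ≡ 1059 (mod 1787)
5^16 = (5^8)^2 ≡ 1059^2 = 1121481 ≡ 1032 (mod 1787)
5^32 = (5^16)^2 ≡ 1032^2 = 1065024 ≡ 1759 (mod 1787)
5^47 = 5^32 · 5^8 · 5^4 · 5^2 · 5^1 ≡ 1759 · 1059 · 625 · 25 · 5 ≡ 654 (mod 1787).

654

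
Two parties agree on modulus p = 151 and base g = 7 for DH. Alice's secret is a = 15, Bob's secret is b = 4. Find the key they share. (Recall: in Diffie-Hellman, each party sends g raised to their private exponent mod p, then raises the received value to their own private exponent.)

Bob sends B = g^b mod p = 7^4 mod 151.
7^1 ≡ 7 (mod 151)
7^2 = (7^1)^2 ≡ 7^2 = 49 ≡ 49 (mod 151)
7^4 = (7^2)^2 ≡ 49^2 = 2401 ≡ 136 (mod 151)
So B = 136. Alice then computes K = B^a mod p = 136^15 mod 151.
136^1 ≡ 136 (mod 151)
136^2 = (136^1)^2 ≡ 136^2 = 18496 ≡ 74 (mod 151)
136^4 = (136^2)^2 ≡ 74^2 = 5476 ≡ 40 (mod 151)
136^8 = (136^4)^2 ≡ 40^2 = 1600 ≡ 90 (mod 151)
136^15 = 136^8 · 136^4 · 136^2 · 136^1 ≡ 90 · 40 · 74 · 136 ≡ 64 (mod 151).

64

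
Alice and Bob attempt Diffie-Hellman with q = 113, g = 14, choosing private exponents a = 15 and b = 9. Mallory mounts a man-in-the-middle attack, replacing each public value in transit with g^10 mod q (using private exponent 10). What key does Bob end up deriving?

Bob receives Mallory's public value M = 14^10 mod 113 instead of the honest one.
14^1 ≡ 14 (mod 113)
14^2 = (14^1)^2 ≡ 14^2 = 196 ≡ 83 (mod 113)
14^4 = (14^2)^2 ≡ 83^2 = 6889 ≡ 109 (mod 113)
14^8 = (14^4)^2 ≡ 109^2 = 11881 ≡ 16 (mod 113)
14^10 = 14^8 · 14^2 ≡ 16 · 83 ≡ 85 (mod 113).
So M = 85. Bob computes K = M^9 mod 113.
85^1 ≡ 85 (mod 113)
85^2 = (85^1)^2 ≡ 85^2 = 7225 ≡ 106 (mod 113)
85^4 = (85^2)^2 ≡ 106^2 = 11236 ≡ 49 (mod 113)
85^8 = (85^4)^2 ≡ 49^2 = 2401 ≡ 28 (mod 113)
85^9 = 85^8 · 85^1 ≡ 28 · 85 ≡ 7 (mod 113).

7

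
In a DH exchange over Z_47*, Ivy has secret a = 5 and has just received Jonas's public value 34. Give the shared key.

7

Shared key K = 34^5 mod 47.
34^1 ≡ 34 (mod 47)
34^2 = (34^1)^2 ≡ 34^2 = 1156 ≡ 28 (mod 47)
34^4 = (34^2)^2 ≡ 28^2 = 784 ≡ 32 (mod 47)
34^5 = 34^4 · 34^1 ≡ 32 · 34 ≡ 7 (mod 47).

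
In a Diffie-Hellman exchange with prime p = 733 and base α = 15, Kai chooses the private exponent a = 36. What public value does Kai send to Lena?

686

Public value = 15^36 mod 733.
15^1 ≡ 15 (mod 733)
15^2 = (15^1)^2 ≡ 15^2 = 225 ≡ 225 (mod 733)
15^4 = (15^2)^2 ≡ 225^2 = 50625 ≡ 48 (mod 733)
15^8 = (15^4)^2 ≡ 48^2 = 2304 ≡ 105 (mod 733)
15^16 = (15^8)^2 ≡ 105^2 = 11025 ≡ 30 (mod 733)
15^32 = (15^16)^2 ≡ 30^2 = 900 ≡ 167 (mod 733)
15^36 = 15^32 · 15^4 ≡ 167 · 48 ≡ 686 (mod 733).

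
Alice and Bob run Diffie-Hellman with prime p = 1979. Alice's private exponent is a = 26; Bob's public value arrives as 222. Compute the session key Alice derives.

Shared key K = 222^26 mod 1979.
222^1 ≡ 222 (mod 1979)
222^2 = (222^1)^2 ≡ 222^2 = 49284 ≡ 1788 (mod 1979)
222^4 = (222^2)^2 ≡ 1788^2 = 3196944 ≡ 859 (mod 1979)
222^8 = (222^4)^2 ≡ 859^2 = 737881 ≡ 1693 (mod 1979)
222^16 = (222^8)^2 ≡ 1693^2 = 2866249 ≡ 657 (mod 1979)
222^26 = 222^16 · 222^8 · 222^2 ≡ 657 · 1693 · 1788 ≡ 117 (mod 1979).

117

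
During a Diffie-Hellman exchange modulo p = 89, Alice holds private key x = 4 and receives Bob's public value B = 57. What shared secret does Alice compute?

67

Shared key K = 57^4 mod 89.
57^1 ≡ 57 (mod 89)
57^2 = (57^1)^2 ≡ 57^2 = 3249 ≡ 45 (mod 89)
57^4 = (57^2)^2 ≡ 45^2 = 2025 ≡ 67 (mod 89)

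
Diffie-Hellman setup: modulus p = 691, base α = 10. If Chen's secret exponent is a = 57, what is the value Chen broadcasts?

428

Public value = 10^57 (mod 691).
10^1 ≡ 10 (mod 691)
10^2 = (10^1)^2 ≡ 10^2 = 100 ≡ 100 (mod 691)
10^4 = (10^2)^2 ≡ 100^2 = 10000 ≡ 326 (mod 691)
10^8 = (10^4)^2 ≡ 326^2 = 106276 ≡ 553 (mod 691)
10^16 = (10^8)^2 ≡ 553^2 = 305809 ≡ 387 (mod 691)
10^32 = (10^16)^2 ≡ 387^2 = 149769 ≡ 513 (mod 691)
10^57 = 10^32 · 10^16 · 10^8 · 10^1 ≡ 513 · 387 · 553 · 10 ≡ 428 (mod 691).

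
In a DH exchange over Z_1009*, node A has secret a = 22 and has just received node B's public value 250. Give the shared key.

Shared key K = 250^22 mod 1009.
250^1 ≡ 250 (mod 1009)
250^2 = (250^1)^2 ≡ 250^2 = 62500 ≡ 951 (mod 1009)
250^4 = (250^2)^2 ≡ 951^2 = 904401 ≡ 337 (mod 1009)
250^8 = (250^4)^2 ≡ 337^2 = 113569 ≡ 561 (mod 1009)
250^16 = (250^8)^2 ≡ 561^2 = 314721 ≡ 922 (mod 1009)
250^22 = 250^16 · 250^4 · 250^2 ≡ 922 · 337 · 951 ≡ 337 (mod 1009).

337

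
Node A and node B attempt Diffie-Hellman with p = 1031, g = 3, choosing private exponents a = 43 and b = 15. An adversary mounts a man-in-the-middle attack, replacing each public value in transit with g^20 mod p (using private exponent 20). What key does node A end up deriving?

841

Node A receives an adversary's public value M = 3^20 mod 1031 instead of the honest one.
3^1 ≡ 3 (mod 1031)
3^2 = (3^1)^2 ≡ 3^2 = 9 ≡ 9 (mod 1031)
3^4 = (3^2)^2 ≡ 9^2 = 81 ≡ 81 (mod 1031)
3^8 = (3^4)^2 ≡ 81^2 = 6561 ≡ 375 (mod 1031)
3^16 = (3^8)^2 ≡ 375^2 = 140625 ≡ 409 (mod 1031)
3^20 = 3^16 · 3^4 ≡ 409 · 81 ≡ 137 (mod 1031).
So M = 137. Node A computes K = M^43 mod 1031.
137^1 ≡ 137 (mod 1031)
137^2 = (137^1)^2 ≡ 137^2 = 18769 ≡ 211 (mod 1031)
137^4 = (137^2)^2 ≡ 211^2 = 44521 ≡ 188 (mod 1031)
137^8 = (137^4)^2 ≡ 188^2 = 35344 ≡ 290 (mod 1031)
137^16 = (137^8)^2 ≡ 290^2 = 84100 ≡ 589 (mod 1031)
137^32 = (137^16)^2 ≡ 589^2 = 346921 ≡ 505 (mod 1031)
137^43 = 137^32 · 137^8 · 137^2 · 137^1 ≡ 505 · 290 · 211 · 137 ≡ 841 (mod 1031).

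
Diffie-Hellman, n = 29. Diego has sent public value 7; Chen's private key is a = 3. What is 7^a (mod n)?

24

Shared key K = 7^3 mod 29.
7^1 ≡ 7 (mod 29)
7^2 = (7^1)^2 ≡ 7^2 = 49 ≡ 20 (mod 29)
7^3 = 7^2 · 7^1 ≡ 20 · 7 ≡ 24 (mod 29).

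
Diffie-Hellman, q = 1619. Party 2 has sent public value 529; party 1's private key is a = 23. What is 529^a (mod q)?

Shared key K = 529^23 mod 1619.
529^1 ≡ 529 (mod 1619)
529^2 = (529^1)^2 ≡ 529^2 = 279841 ≡ 1373 (mod 1619)
529^4 = (529^2)^2 ≡ 1373^2 = 1885129 ≡ 613 (mod 1619)
529^8 = (529^4)^2 ≡ 613^2 = 375769 ≡ 161 (mod 1619)
529^16 = (529^8)^2 ≡ 161^2 = 25921 ≡ 17 (mod 1619)
529^23 = 529^16 · 529^4 · 529^2 · 529^1 ≡ 17 · 613 · 1373 · 529 ≡ 1413 (mod 1619).

1413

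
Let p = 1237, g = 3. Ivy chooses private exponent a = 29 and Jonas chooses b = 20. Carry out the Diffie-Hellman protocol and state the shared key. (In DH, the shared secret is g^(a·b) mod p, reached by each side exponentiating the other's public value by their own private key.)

17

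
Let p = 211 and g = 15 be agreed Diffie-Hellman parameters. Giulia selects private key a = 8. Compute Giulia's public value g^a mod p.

14

Public value = 15^8 mod 211.
15^1 ≡ 15 (mod 211)
15^2 = (15^1)^2 ≡ 15^2 = 225 ≡ 14 (mod 211)
15^4 = (15^2)^2 ≡ 14^2 = 196 ≡ 196 (mod 211)
15^8 = (15^4)^2 ≡ 196^2 = 38416 ≡ 14 (mod 211)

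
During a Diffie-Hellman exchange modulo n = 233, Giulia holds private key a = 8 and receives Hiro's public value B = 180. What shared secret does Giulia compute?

135

Shared key K = 180^8 mod 233.
180^1 ≡ 180 (mod 233)
180^2 = (180^1)^2 ≡ 180^2 = 32400 ≡ 13 (mod 233)
180^4 = (180^2)^2 ≡ 13^2 = 169 ≡ 169 (mod 233)
180^8 = (180^4)^2 ≡ 169^2 = 28561 ≡ 135 (mod 233)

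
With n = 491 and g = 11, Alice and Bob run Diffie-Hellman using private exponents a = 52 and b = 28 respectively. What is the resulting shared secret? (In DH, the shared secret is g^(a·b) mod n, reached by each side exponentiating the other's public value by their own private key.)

255

Bob sends B = g^b mod n = 11^28 mod 491.
11^1 ≡ 11 (mod 491)
11^2 = (11^1)^2 ≡ 11^2 = 121 ≡ 121 (mod 491)
11^4 = (11^2)^2 ≡ 121^2 = 14641 ≡ 402 (mod 491)
11^8 = (11^4)^2 ≡ 402^2 = 161604 ≡ 65 (mod 491)
11^16 = (11^8)^2 ≡ 65^2 = 4225 ≡ 297 (mod 491)
11^28 = 11^16 · 11^8 · 11^4 ≡ 297 · 65 · 402 ≡ 355 (mod 491).
So B = 355. Alice then computes K = B^a mod n = 355^52 mod 491.
355^1 ≡ 355 (mod 491)
355^2 = (355^1)^2 ≡ 355^2 = 126025 ≡ 329 (mod 491)
355^4 = (355^2)^2 ≡ 329^2 = 108241 ≡ 221 (mod 491)
355^8 = (355^4)^2 ≡ 221^2 = 48841 ≡ 232 (mod 491)
355^16 = (355^8)^2 ≡ 232^2 = 53824 ≡ 305 (mod 491)
355^32 = (355^16)^2 ≡ 305^2 = 93025 ≡ 226 (mod 491)
355^52 = 355^32 · 355^16 · 355^4 ≡ 226 · 305 · 221 ≡ 255 (mod 491).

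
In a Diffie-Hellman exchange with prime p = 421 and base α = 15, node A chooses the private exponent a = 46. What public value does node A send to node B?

Public value = 15^46 mod 421.
15^1 ≡ 15 (mod 421)
15^2 = (15^1)^2 ≡ 15^2 = 225 ≡ 225 (mod 421)
15^4 = (15^2)^2 ≡ 225^2 = 50625 ≡ 105 (mod 421)
15^8 = (15^4)^2 ≡ 105^2 = 11025 ≡ 79 (mod 421)
15^16 = (15^8)^2 ≡ 79^2 = 6241 ≡ 347 (mod 421)
15^32 = (15^16)^2 ≡ 347^2 = 120409 ≡ 3 (mod 421)
15^46 = 15^32 · 15^8 · 15^4 · 15^2 ≡ 3 · 79 · 105 · 225 ≡ 246 (mod 421).

246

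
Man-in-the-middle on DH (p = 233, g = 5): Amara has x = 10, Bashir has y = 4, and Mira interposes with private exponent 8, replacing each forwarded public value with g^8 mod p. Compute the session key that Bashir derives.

Bashir receives Mira's public value M = 5^8 mod 233 instead of the honest one.
5^1 ≡ 5 (mod 233)
5^2 = (5^1)^2 ≡ 5^2 = 25 ≡ 25 (mod 233)
5^4 = (5^2)^2 ≡ 25^2 = 625 ≡ 159 (mod 233)
5^8 = (5^4)^2 ≡ 159^2 = 25281 ≡ 117 (mod 233)
So M = 117. Bashir computes K = M^4 mod 233.
117^1 ≡ 117 (mod 233)
117^2 = (117^1)^2 ≡ 117^2 = 13689 ≡ 175 (mod 233)
117^4 = (117^2)^2 ≡ 175^2 = 30625 ≡ 102 (mod 233)

102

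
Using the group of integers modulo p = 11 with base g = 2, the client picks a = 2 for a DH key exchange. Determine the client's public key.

Public value = 2^2 mod 11.
2^1 ≡ 2 (mod 11)
2^2 = (2^1)^2 ≡ 2^2 = 4 ≡ 4 (mod 11)

4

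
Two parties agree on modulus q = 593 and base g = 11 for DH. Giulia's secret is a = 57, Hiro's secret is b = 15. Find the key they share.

507

Hiro sends B = g^b mod q = 11^15 mod 593.
11^1 ≡ 11 (mod 593)
11^2 = (11^1)^2 ≡ 11^2 = 121 ≡ 121 (mod 593)
11^4 = (11^2)^2 ≡ 121^2 = 14641 ≡ 409 (mod 593)
11^8 = (11^4)^2 ≡ 409^2 = 167281 ≡ 55 (mod 593)
11^15 = 11^8 · 11^4 · 11^2 · 11^1 ≡ 55 · 409 · 121 · 11 ≡ 275 (mod 593).
So B = 275. Giulia then computes K = B^a mod q = 275^57 mod 593.
275^1 ≡ 275 (mod 593)
275^2 = (275^1)^2 ≡ 275^2 = 75625 ≡ 314 (mod 593)
275^4 = (275^2)^2 ≡ 314^2 = 98596 ≡ 158 (mod 593)
275^8 = (275^4)^2 ≡ 158^2 = 24964 ≡ 58 (mod 593)
275^16 = (275^8)^2 ≡ 58^2 = 3364 ≡ 399 (mod 593)
275^32 = (275^16)^2 ≡ 399^2 = 159201 ≡ 277 (mod 593)
275^57 = 275^32 · 275^16 · 275^8 · 275^1 ≡ 277 · 399 · 58 · 275 ≡ 507 (mod 593).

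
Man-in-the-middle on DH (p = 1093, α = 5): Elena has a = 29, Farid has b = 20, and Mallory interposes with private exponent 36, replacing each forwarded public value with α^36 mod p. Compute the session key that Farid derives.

Farid receives Mallory's public value M = 5^36 mod 1093 instead of the honest one.
5^1 ≡ 5 (mod 1093)
5^2 = (5^1)^2 ≡ 5^2 = 25 ≡ 25 (mod 1093)
5^4 = (5^2)^2 ≡ 25^2 = 625 ≡ 625 (mod 1093)
5^8 = (5^4)^2 ≡ 625^2 = 390625 ≡ 424 (mod 1093)
5^16 = (5^8)^2 ≡ 424^2 = 179776 ≡ 524 (mod 1093)
5^32 = (5^16)^2 ≡ 524^2 = 274576 ≡ 233 (mod 1093)
5^36 = 5^32 · 5^4 ≡ 233 · 625 ≡ 256 (mod 1093).
So M = 256. Farid computes K = M^20 mod 1093.
256^1 ≡ 256 (mod 1093)
256^2 = (256^1)^2 ≡ 256^2 = 65536 ≡ 1049 (mod 1093)
256^4 = (256^2)^2 ≡ 1049^2 = 1100401 ≡ 843 (mod 1093)
256^8 = (256^4)^2 ≡ 843^2 = 710649 ≡ 199 (mod 1093)
256^16 = (256^8)^2 ≡ 199^2 = 39601 ≡ 253 (mod 1093)
256^20 = 256^16 · 256^4 ≡ 253 · 843 ≡ 144 (mod 1093).

144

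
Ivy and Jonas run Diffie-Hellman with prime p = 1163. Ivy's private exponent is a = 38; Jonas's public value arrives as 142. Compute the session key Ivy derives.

Shared key K = 142^38 mod 1163.
142^1 ≡ 142 (mod 1163)
142^2 = (142^1)^2 ≡ 142^2 = 20164 ≡ 393 (mod 1163)
142^4 = (142^2)^2 ≡ 393^2 = 154449 ≡ 933 (mod 1163)
142^8 = (142^4)^2 ≡ 933^2 = 870489 ≡ 565 (mod 1163)
142^16 = (142^8)^2 ≡ 565^2 = 319225 ≡ 563 (mod 1163)
142^32 = (142^16)^2 ≡ 563^2 = 316969 ≡ 633 (mod 1163)
142^38 = 142^32 · 142^4 · 142^2 ≡ 633 · 933 · 393 ≡ 404 (mod 1163).

404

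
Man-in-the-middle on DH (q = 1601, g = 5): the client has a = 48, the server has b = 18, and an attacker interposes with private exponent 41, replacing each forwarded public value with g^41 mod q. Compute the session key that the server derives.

The server receives an attacker's public value M = 5^41 mod 1601 instead of the honest one.
5^1 ≡ 5 (mod 1601)
5^2 = (5^1)^2 ≡ 5^2 = 25 ≡ 25 (mod 1601)
5^4 = (5^2)^2 ≡ 25^2 = 625 ≡ 625 (mod 1601)
5^8 = (5^4)^2 ≡ 625^2 = 390625 ≡ 1582 (mod 1601)
5^16 = (5^8)^2 ≡ 1582^2 = 2502724 ≡ 361 (mod 1601)
5^32 = (5^16)^2 ≡ 361^2 = 130321 ≡ 640 (mod 1601)
5^41 = 5^32 · 5^8 · 5^1 ≡ 640 · 1582 · 5 ≡ 38 (mod 1601).
So M = 38. The server computes K = M^18 mod 1601.
38^1 ≡ 38 (mod 1601)
38^2 = (38^1)^2 ≡ 38^2 = 1444 ≡ 1444 (mod 1601)
38^4 = (38^2)^2 ≡ 1444^2 = 2085136 ≡ 634 (mod 1601)
38^8 = (38^4)^2 ≡ 634^2 = 401956 ≡ 105 (mod 1601)
38^16 = (38^8)^2 ≡ 105^2 = 11025 ≡ 1419 (mod 1601)
38^18 = 38^16 · 38^2 ≡ 1419 · 1444 ≡ 1357 (mod 1601).

1357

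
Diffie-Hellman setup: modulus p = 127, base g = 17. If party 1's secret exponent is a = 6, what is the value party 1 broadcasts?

Public value = 17^6 mod 127.
17^1 ≡ 17 (mod 127)
17^2 = (17^1)^2 ≡ 17^2 = 289 ≡ 35 (mod 127)
17^4 = (17^2)^2 ≡ 35^2 = 1225 ≡ 82 (mod 127)
17^6 = 17^4 · 17^2 ≡ 82 · 35 ≡ 76 (mod 127).

76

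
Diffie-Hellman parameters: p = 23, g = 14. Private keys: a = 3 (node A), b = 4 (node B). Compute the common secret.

9

Node A sends A = g^a mod p = 14^3 mod 23.
14^1 ≡ 14 (mod 23)
14^2 = (14^1)^2 ≡ 14^2 = 196 ≡ 12 (mod 23)
14^3 = 14^2 · 14^1 ≡ 12 · 14 ≡ 7 (mod 23).
So A = 7. Node B then computes K = A^b mod p = 7^4 mod 23.
7^1 ≡ 7 (mod 23)
7^2 = (7^1)^2 ≡ 7^2 = 49 ≡ 3 (mod 23)
7^4 = (7^2)^2 ≡ 3^2 = 9 ≡ 9 (mod 23)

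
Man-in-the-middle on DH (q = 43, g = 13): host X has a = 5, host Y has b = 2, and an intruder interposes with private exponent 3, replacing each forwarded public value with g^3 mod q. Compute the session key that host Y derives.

Host Y receives an intruder's public value M = 13^3 mod 43 instead of the honest one.
13^1 ≡ 13 (mod 43)
13^2 = (13^1)^2 ≡ 13^2 = 169 ≡ 40 (mod 43)
13^3 = 13^2 · 13^1 ≡ 40 · 13 ≡ 4 (mod 43).
So M = 4. Host Y computes K = M^2 mod 43.
4^1 ≡ 4 (mod 43)
4^2 = (4^1)^2 ≡ 4^2 = 16 ≡ 16 (mod 43)

16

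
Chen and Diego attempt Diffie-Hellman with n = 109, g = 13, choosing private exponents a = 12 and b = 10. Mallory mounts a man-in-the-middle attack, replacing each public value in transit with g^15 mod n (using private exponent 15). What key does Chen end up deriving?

Chen receives Mallory's public value M = 13^15 mod 109 instead of the honest one.
13^1 ≡ 13 (mod 109)
13^2 = (13^1)^2 ≡ 13^2 = 169 ≡ 60 (mod 109)
13^4 = (13^2)^2 ≡ 60^2 = 3600 ≡ 3 (mod 109)
13^8 = (13^4)^2 ≡ 3^2 = 9 ≡ 9 (mod 109)
13^15 = 13^8 · 13^4 · 13^2 · 13^1 ≡ 9 · 3 · 60 · 13 ≡ 23 (mod 109).
So M = 23. Chen computes K = M^12 mod 109.
23^1 ≡ 23 (mod 109)
23^2 = (23^1)^2 ≡ 23^2 = 529 ≡ 93 (mod 109)
23^4 = (23^2)^2 ≡ 93^2 = 8649 ≡ 38 (mod 109)
23^8 = (23^4)^2 ≡ 38^2 = 1444 ≡ 27 (mod 109)
23^12 = 23^8 · 23^4 ≡ 27 · 38 ≡ 45 (mod 109).

45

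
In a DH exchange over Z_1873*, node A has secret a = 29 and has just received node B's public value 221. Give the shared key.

Shared key K = 221^29 mod 1873.
221^1 ≡ 221 (mod 1873)
221^2 = (221^1)^2 ≡ 221^2 = 48841 ≡ 143 (mod 1873)
221^4 = (221^2)^2 ≡ 143^2 = 20449 ≡ 1719 (mod 1873)
221^8 = (221^4)^2 ≡ 1719^2 = 2954961 ≡ 1240 (mod 1873)
221^16 = (221^8)^2 ≡ 1240^2 = 1537600 ≡ 1740 (mod 1873)
221^29 = 221^16 · 221^8 · 221^4 · 221^1 ≡ 1740 · 1240 · 1719 · 221 ≡ 752 (mod 1873).

752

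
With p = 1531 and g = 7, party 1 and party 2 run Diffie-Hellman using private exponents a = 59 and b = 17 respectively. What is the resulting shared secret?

1516

Party 2 sends B = g^b mod p = 7^17 mod 1531.
7^1 ≡ 7 (mod 1531)
7^2 = (7^1)^2 ≡ 7^2 = 49 ≡ 49 (mod 1531)
7^4 = (7^2)^2 ≡ 49^2 = 2401 ≡ 870 (mod 1531)
7^8 = (7^4)^2 ≡ 870^2 = 756900 ≡ 586 (mod 1531)
7^16 = (7^8)^2 ≡ 586^2 = 343396 ≡ 452 (mod 1531)
7^17 = 7^16 · 7^1 ≡ 452 · 7 ≡ 102 (mod 1531).
So B = 102. Party 1 then computes K = B^a mod p = 102^59 mod 1531.
102^1 ≡ 102 (mod 1531)
102^2 = (102^1)^2 ≡ 102^2 = 10404 ≡ 1218 (mod 1531)
102^4 = (102^2)^2 ≡ 1218^2 = 1483524 ≡ 1516 (mod 1531)
102^8 = (102^4)^2 ≡ 1516^2 = 2298256 ≡ 225 (mod 1531)
102^16 = (102^8)^2 ≡ 225^2 = 50625 ≡ 102 (mod 1531)
102^32 = (102^16)^2 ≡ 102^2 = 10404 ≡ 1218 (mod 1531)
102^59 = 102^32 · 102^16 · 102^8 · 102^2 · 102^1 ≡ 1218 · 102 · 225 · 1218 · 102 ≡ 1516 (mod 1531).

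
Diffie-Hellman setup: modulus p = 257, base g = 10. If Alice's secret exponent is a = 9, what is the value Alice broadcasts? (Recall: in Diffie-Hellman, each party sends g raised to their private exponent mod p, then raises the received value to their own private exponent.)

150

Public value = 10^{9} \pmod{257}.
10^1 ≡ 10 (mod 257)
10^2 = (10^1)^2 ≡ 10^2 = 100 ≡ 100 (mod 257)
10^4 = (10^2)^2 ≡ 100^2 = 10000 ≡ 234 (mod 257)
10^8 = (10^4)^2 ≡ 234^2 = 54756 ≡ 15 (mod 257)
10^9 = 10^8 · 10^1 ≡ 15 · 10 ≡ 150 (mod 257).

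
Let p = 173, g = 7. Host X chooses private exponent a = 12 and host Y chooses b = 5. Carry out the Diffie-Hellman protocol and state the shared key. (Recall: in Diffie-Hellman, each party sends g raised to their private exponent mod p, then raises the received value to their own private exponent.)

22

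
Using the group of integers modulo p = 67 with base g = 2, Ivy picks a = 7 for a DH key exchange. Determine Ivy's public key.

61

Public value = 2^7 mod 67.
2^1 ≡ 2 (mod 67)
2^2 = (2^1)^2 ≡ 2^2 = 4 ≡ 4 (mod 67)
2^4 = (2^2)^2 ≡ 4^2 = 16 ≡ 16 (mod 67)
2^7 = 2^4 · 2^2 · 2^1 ≡ 16 · 4 · 2 ≡ 61 (mod 67).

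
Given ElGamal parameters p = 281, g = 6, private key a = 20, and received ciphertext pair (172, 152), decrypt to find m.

270

Shared mask s = c₁^a mod p = 172^20 mod 281.
172^1 ≡ 172 (mod 281)
172^2 = (172^1)^2 ≡ 172^2 = 29584 ≡ 79 (mod 281)
172^4 = (172^2)^2 ≡ 79^2 = 6241 ≡ 59 (mod 281)
172^8 = (172^4)^2 ≡ 59^2 = 3481 ≡ 109 (mod 281)
172^16 = (172^8)^2 ≡ 109^2 = 11881 ≡ 79 (mod 281)
172^20 = 172^16 · 172^4 ≡ 79 · 59 ≡ 165 (mod 281).
So s = 165; s⁻¹ ≡ 109 (mod 281).
m = c₂ · s⁻¹ mod 281 = 152 · 109 mod 281 = 270.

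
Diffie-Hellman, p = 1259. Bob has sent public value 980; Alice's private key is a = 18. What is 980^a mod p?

Shared key K = 980^18 mod 1259.
980^1 ≡ 980 (mod 1259)
980^2 = (980^1)^2 ≡ 980^2 = 960400 ≡ 1042 (mod 1259)
980^4 = (980^2)^2 ≡ 1042^2 = 1085764 ≡ 506 (mod 1259)
980^8 = (980^4)^2 ≡ 506^2 = 256036 ≡ 459 (mod 1259)
980^16 = (980^8)^2 ≡ 459^2 = 210681 ≡ 428 (mod 1259)
980^18 = 980^16 · 980^2 ≡ 428 · 1042 ≡ 290 (mod 1259).

290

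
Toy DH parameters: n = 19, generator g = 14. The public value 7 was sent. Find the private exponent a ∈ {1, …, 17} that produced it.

Try successive powers of 14 modulo 19:
14^1 ≡ 14
14^2 ≡ 6
14^3 ≡ 8
14^4 ≡ 17
14^5 ≡ 10
14^6 ≡ 7
Found: a = 6.

6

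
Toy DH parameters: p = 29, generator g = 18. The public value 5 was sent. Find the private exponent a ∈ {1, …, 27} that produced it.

Try successive powers of 18 modulo 29:
18^1 ≡ 18
18^2 ≡ 5
Found: a = 2.

2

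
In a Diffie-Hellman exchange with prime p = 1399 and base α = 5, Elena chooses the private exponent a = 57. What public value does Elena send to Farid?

Public value = 5^57 (mod 1399).
5^1 ≡ 5 (mod 1399)
5^2 = (5^1)^2 ≡ 5^2 = 25 ≡ 25 (mod 1399)
5^4 = (5^2)^2 ≡ 25^2 = 625 ≡ 625 (mod 1399)
5^8 = (5^4)^2 ≡ 625^2 = 390625 ≡ 304 (mod 1399)
5^16 = (5^8)^2 ≡ 304^2 = 92416 ≡ 82 (mod 1399)
5^32 = (5^16)^2 ≡ 82^2 = 6724 ≡ 1128 (mod 1399)
5^57 = 5^32 · 5^16 · 5^8 · 5^1 ≡ 1128 · 82 · 304 · 5 ≡ 16 (mod 1399).

16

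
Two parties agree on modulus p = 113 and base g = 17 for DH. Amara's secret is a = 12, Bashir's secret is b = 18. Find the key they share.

64

Bashir sends B = g^b mod p = 17^18 mod 113.
17^1 ≡ 17 (mod 113)
17^2 = (17^1)^2 ≡ 17^2 = 289 ≡ 63 (mod 113)
17^4 = (17^2)^2 ≡ 63^2 = 3969 ≡ 14 (mod 113)
17^8 = (17^4)^2 ≡ 14^2 = 196 ≡ 83 (mod 113)
17^16 = (17^8)^2 ≡ 83^2 = 6889 ≡ 109 (mod 113)
17^18 = 17^16 · 17^2 ≡ 109 · 63 ≡ 87 (mod 113).
So B = 87. Amara then computes K = B^a mod p = 87^12 mod 113.
87^1 ≡ 87 (mod 113)
87^2 = (87^1)^2 ≡ 87^2 = 7569 ≡ 111 (mod 113)
87^4 = (87^2)^2 ≡ 111^2 = 12321 ≡ 4 (mod 113)
87^8 = (87^4)^2 ≡ 4^2 = 16 ≡ 16 (mod 113)
87^12 = 87^8 · 87^4 ≡ 16 · 4 ≡ 64 (mod 113).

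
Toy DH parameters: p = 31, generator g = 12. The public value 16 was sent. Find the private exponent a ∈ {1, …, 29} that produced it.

Try successive powers of 12 modulo 31:
12^1 ≡ 12
12^2 ≡ 20
12^3 ≡ 23
12^4 ≡ 28
12^5 ≡ 26
12^6 ≡ 2
12^7 ≡ 24
12^8 ≡ 9
12^9 ≡ 15
12^10 ≡ 25
12^11 ≡ 21
12^12 ≡ 4
12^13 ≡ 17
12^14 ≡ 18
12^15 ≡ 30
12^16 ≡ 19
12^17 ≡ 11
12^18 ≡ 8
12^19 ≡ 3
12^20 ≡ 5
12^21 ≡ 29
12^22 ≡ 7
12^23 ≡ 22
12^24 ≡ 16
Found: a = 24.

24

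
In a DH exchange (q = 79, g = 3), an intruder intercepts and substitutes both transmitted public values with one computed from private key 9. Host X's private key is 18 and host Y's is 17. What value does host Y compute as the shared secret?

41

Host Y receives an intruder's public value M = 3^9 mod 79 instead of the honest one.
3^1 ≡ 3 (mod 79)
3^2 = (3^1)^2 ≡ 3^2 = 9 ≡ 9 (mod 79)
3^4 = (3^2)^2 ≡ 9^2 = 81 ≡ 2 (mod 79)
3^8 = (3^4)^2 ≡ 2^2 = 4 ≡ 4 (mod 79)
3^9 = 3^8 · 3^1 ≡ 4 · 3 ≡ 12 (mod 79).
So M = 12. Host Y computes K = M^17 mod 79.
12^1 ≡ 12 (mod 79)
12^2 = (12^1)^2 ≡ 12^2 = 144 ≡ 65 (mod 79)
12^4 = (12^2)^2 ≡ 65^2 = 4225 ≡ 38 (mod 79)
12^8 = (12^4)^2 ≡ 38^2 = 1444 ≡ 22 (mod 79)
12^16 = (12^8)^2 ≡ 22^2 = 484 ≡ 10 (mod 79)
12^17 = 12^16 · 12^1 ≡ 10 · 12 ≡ 41 (mod 79).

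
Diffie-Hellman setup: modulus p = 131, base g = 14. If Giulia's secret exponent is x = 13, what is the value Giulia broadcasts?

Public value = 14^13 mod 131.
14^1 ≡ 14 (mod 131)
14^2 = (14^1)^2 ≡ 14^2 = 196 ≡ 65 (mod 131)
14^4 = (14^2)^2 ≡ 65^2 = 4225 ≡ 33 (mod 131)
14^8 = (14^4)^2 ≡ 33^2 = 1089 ≡ 41 (mod 131)
14^13 = 14^8 · 14^4 · 14^1 ≡ 41 · 33 · 14 ≡ 78 (mod 131).

78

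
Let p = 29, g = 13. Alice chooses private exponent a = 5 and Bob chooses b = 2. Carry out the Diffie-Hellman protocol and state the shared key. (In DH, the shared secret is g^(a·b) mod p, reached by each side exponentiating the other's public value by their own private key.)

7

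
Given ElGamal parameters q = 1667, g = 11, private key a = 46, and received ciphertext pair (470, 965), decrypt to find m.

Shared mask s = c₁^a mod q = 470^46 mod 1667.
470^1 ≡ 470 (mod 1667)
470^2 = (470^1)^2 ≡ 470^2 = 220900 ≡ 856 (mod 1667)
470^4 = (470^2)^2 ≡ 856^2 = 732736 ≡ 923 (mod 1667)
470^8 = (470^4)^2 ≡ 923^2 = 851929 ≡ 92 (mod 1667)
470^16 = (470^8)^2 ≡ 92^2 = 8464 ≡ 129 (mod 1667)
470^32 = (470^16)^2 ≡ 129^2 = 16641 ≡ 1638 (mod 1667)
470^46 = 470^32 · 470^8 · 470^4 · 470^2 ≡ 1638 · 92 · 923 · 856 ≡ 56 (mod 1667).
So s = 56; s⁻¹ ≡ 387 (mod 1667).
m = c₂ · s⁻¹ mod 1667 = 965 · 387 mod 1667 = 47.

47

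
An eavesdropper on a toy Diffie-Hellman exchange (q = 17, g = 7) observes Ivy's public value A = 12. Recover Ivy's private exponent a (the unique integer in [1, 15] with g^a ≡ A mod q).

Try successive powers of 7 modulo 17:
7^1 ≡ 7
7^2 ≡ 15
7^3 ≡ 3
7^4 ≡ 4
7^5 ≡ 11
7^6 ≡ 9
7^7 ≡ 12
Found: a = 7.

7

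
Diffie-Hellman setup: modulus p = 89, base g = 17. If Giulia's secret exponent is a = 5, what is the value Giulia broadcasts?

40

Public value = 17^{5} \pmod{89}.
17^1 ≡ 17 (mod 89)
17^2 = (17^1)^2 ≡ 17^2 = 289 ≡ 22 (mod 89)
17^4 = (17^2)^2 ≡ 22^2 = 484 ≡ 39 (mod 89)
17^5 = 17^4 · 17^1 ≡ 39 · 17 ≡ 40 (mod 89).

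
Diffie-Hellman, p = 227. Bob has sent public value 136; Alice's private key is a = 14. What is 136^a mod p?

65

Shared key K = 136^14 mod 227.
136^1 ≡ 136 (mod 227)
136^2 = (136^1)^2 ≡ 136^2 = 18496 ≡ 109 (mod 227)
136^4 = (136^2)^2 ≡ 109^2 = 11881 ≡ 77 (mod 227)
136^8 = (136^4)^2 ≡ 77^2 = 5929 ≡ 27 (mod 227)
136^14 = 136^8 · 136^4 · 136^2 ≡ 27 · 77 · 109 ≡ 65 (mod 227).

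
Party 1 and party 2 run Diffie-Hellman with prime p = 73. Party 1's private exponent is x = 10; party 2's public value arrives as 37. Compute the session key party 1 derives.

Shared key K = 37^10 mod 73.
37^1 ≡ 37 (mod 73)
37^2 = (37^1)^2 ≡ 37^2 = 1369 ≡ 55 (mod 73)
37^4 = (37^2)^2 ≡ 55^2 = 3025 ≡ 32 (mod 73)
37^8 = (37^4)^2 ≡ 32^2 = 1024 ≡ 2 (mod 73)
37^10 = 37^8 · 37^2 ≡ 2 · 55 ≡ 37 (mod 73).

37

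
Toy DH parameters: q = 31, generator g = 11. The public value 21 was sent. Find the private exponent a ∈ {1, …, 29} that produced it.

13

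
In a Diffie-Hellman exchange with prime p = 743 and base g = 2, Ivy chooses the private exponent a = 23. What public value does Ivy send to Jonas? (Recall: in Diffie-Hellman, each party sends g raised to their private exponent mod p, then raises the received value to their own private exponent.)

138

Public value = 2^23 (mod 743).
2^1 ≡ 2 (mod 743)
2^2 = (2^1)^2 ≡ 2^2 = 4 ≡ 4 (mod 743)
2^4 = (2^2)^2 ≡ 4^2 = 16 ≡ 16 (mod 743)
2^8 = (2^4)^2 ≡ 16^2 = 256 ≡ 256 (mod 743)
2^16 = (2^8)^2 ≡ 256^2 = 65536 ≡ 152 (mod 743)
2^23 = 2^16 · 2^4 · 2^2 · 2^1 ≡ 152 · 16 · 4 · 2 ≡ 138 (mod 743).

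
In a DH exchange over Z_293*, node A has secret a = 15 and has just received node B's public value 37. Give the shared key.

234

Shared key K = 37^15 mod 293.
37^1 ≡ 37 (mod 293)
37^2 = (37^1)^2 ≡ 37^2 = 1369 ≡ 197 (mod 293)
37^4 = (37^2)^2 ≡ 197^2 = 38809 ≡ 133 (mod 293)
37^8 = (37^4)^2 ≡ 133^2 = 17689 ≡ 109 (mod 293)
37^15 = 37^8 · 37^4 · 37^2 · 37^1 ≡ 109 · 133 · 197 · 37 ≡ 234 (mod 293).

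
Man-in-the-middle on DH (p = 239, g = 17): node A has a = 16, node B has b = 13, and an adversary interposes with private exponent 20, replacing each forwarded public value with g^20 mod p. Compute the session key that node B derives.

Node B receives an adversary's public value M = 17^20 mod 239 instead of the honest one.
17^1 ≡ 17 (mod 239)
17^2 = (17^1)^2 ≡ 17^2 = 289 ≡ 50 (mod 239)
17^4 = (17^2)^2 ≡ 50^2 = 2500 ≡ 110 (mod 239)
17^8 = (17^4)^2 ≡ 110^2 = 12100 ≡ 150 (mod 239)
17^16 = (17^8)^2 ≡ 150^2 = 22500 ≡ 34 (mod 239)
17^20 = 17^16 · 17^4 ≡ 34 · 110 ≡ 155 (mod 239).
So M = 155. Node B computes K = M^13 mod 239.
155^1 ≡ 155 (mod 239)
155^2 = (155^1)^2 ≡ 155^2 = 24025 ≡ 125 (mod 239)
155^4 = (155^2)^2 ≡ 125^2 = 15625 ≡ 90 (mod 239)
155^8 = (155^4)^2 ≡ 90^2 = 8100 ≡ 213 (mod 239)
155^13 = 155^8 · 155^4 · 155^1 ≡ 213 · 90 · 155 ≡ 102 (mod 239).

102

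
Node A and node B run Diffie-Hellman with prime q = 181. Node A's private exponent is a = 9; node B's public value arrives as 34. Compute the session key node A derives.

Shared key K = 34^9 mod 181.
34^1 ≡ 34 (mod 181)
34^2 = (34^1)^2 ≡ 34^2 = 1156 ≡ 70 (mod 181)
34^4 = (34^2)^2 ≡ 70^2 = 4900 ≡ 13 (mod 181)
34^8 = (34^4)^2 ≡ 13^2 = 169 ≡ 169 (mod 181)
34^9 = 34^8 · 34^1 ≡ 169 · 34 ≡ 135 (mod 181).

135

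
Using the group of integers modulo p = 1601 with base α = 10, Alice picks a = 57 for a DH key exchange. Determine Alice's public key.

244

Public value = 10^57 mod 1601.
10^1 ≡ 10 (mod 1601)
10^2 = (10^1)^2 ≡ 10^2 = 100 ≡ 100 (mod 1601)
10^4 = (10^2)^2 ≡ 100^2 = 10000 ≡ 394 (mod 1601)
10^8 = (10^4)^2 ≡ 394^2 = 155236 ≡ 1540 (mod 1601)
10^16 = (10^8)^2 ≡ 1540^2 = 2371600 ≡ 519 (mod 1601)
10^32 = (10^16)^2 ≡ 519^2 = 269361 ≡ 393 (mod 1601)
10^57 = 10^32 · 10^16 · 10^8 · 10^1 ≡ 393 · 519 · 1540 · 10 ≡ 244 (mod 1601).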